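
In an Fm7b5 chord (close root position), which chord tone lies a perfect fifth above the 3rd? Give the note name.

The chord tones of F half-diminished seventh are F Ab Cb Eb.
The 3rd is Ab. A perfect fifth above Ab is Eb.
Eb is the chord's 7th.

Eb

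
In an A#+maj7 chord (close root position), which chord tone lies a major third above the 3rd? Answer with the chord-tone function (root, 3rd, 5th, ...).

Spelling the chord: A#, C##, E##, G##.
The 3rd is C##. A major third above C## is E##.
E## is the chord's 5th.

5th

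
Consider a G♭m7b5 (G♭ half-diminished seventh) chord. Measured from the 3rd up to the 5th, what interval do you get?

minor 3rd

The chord tones of G♭ø (G♭ half-diminished seventh) are G♭-B𝄫-D𝄫-F♭.
3rd = B𝄫; 5th = D𝄫.
From B𝄫 to D𝄫: 3 semitones over a third = minor.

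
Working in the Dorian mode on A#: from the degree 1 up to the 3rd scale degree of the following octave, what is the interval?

The scale runs A# B# C# D# E# F## G#.
That puts A# below C#.
10 letter names make it a tenth; at 15 semitones (a half step narrower than major) the quality is minor.

minor 10th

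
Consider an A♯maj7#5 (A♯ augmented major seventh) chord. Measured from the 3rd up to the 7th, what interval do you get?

perfect fifth

A♯+maj7 is spelled A♯-C𝄪-E𝄪-G𝄪.
3rd = C𝄪; 7th = G𝄪.
Counting 5 letters and 7 half steps from C𝄪 gives a perfect fifth.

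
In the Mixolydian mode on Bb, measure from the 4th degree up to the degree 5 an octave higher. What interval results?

Bb mixolydian: Bb C D Eb F G Ab.
4th degree = Eb; degree 5 (up an octave) = F.
Counting 9 letters and 14 half steps from Eb gives a major ninth.

major ninth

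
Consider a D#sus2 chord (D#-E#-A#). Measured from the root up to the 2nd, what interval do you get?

The root is D# and the 2nd is E#.
From D# to E# is 2 semitones, exactly the major second.

major second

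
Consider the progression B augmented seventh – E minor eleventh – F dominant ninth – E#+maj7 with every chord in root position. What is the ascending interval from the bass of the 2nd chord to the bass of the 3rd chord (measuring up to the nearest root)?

The roots are E and F.
2 letter names make it a second; at 1 semitone (a half step narrower than major) the quality is minor.

minor second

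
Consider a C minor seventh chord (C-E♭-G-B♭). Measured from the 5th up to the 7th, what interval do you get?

The 5th is G and the 7th is B♭.
From G to B♭: 3 semitones over a third = minor.

minor 3rd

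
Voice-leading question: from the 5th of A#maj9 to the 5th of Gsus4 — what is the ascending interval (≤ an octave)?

diminished seventh

The 5th of A#maj9 is E#; the 5th of Gsus4 is D.
7 letter names make it a seventh; at 9 semitones (a whole step narrower than major) the quality is diminished.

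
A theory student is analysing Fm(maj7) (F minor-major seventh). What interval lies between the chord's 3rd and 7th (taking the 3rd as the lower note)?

The chord tones of FmM7 are F-Ab-C-E.
3rd = Ab; 7th = E.
Ab up to E is 8 semitones, a half step wider than a perfect fifth, so the interval is augmented.

augmented fifth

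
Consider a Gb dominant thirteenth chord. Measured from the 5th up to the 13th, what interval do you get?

major ninth

The chord tones of Gb13 (Gb dominant thirteenth) are Gb, Bb, Db, Fb, Ab, Eb.
The 5th is Db and the 13th is Eb.
Counting 9 letters and 14 half steps from Db gives a major ninth.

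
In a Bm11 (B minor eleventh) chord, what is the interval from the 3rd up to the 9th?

major seventh

The chord tones of Bm11 (B minor eleventh) are B, D, F#, A, C#, E.
So we need the interval from D up to C#.
D up to C# spans 7 letter names and 11 semitones — a major seventh.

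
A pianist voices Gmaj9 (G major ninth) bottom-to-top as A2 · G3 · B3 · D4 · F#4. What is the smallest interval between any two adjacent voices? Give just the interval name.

Adjacent intervals: A2→G3 = minor seventh; G3→B3 = major third; B3→D4 = minor third; D4→F#4 = major third.
The smallest is B3 to D4, a minor third (3 semitones).

minor 3rd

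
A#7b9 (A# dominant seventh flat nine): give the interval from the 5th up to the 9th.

A# dominant seventh flat nine is spelled A#, C##, E#, G#, B.
The 5th is E# and the 9th is B.
E# up to B is 6 semitones, a half step narrower than a perfect fifth, so the interval is diminished.

d5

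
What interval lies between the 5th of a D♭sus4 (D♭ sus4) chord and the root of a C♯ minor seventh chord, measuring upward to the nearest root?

augmented third

The 5th of D♭sus4 (D♭ sus4) is A♭; the root of C♯ minor seventh is C♯.
3 letter names make it a third; at 5 semitones (a half step wider than major) the quality is augmented.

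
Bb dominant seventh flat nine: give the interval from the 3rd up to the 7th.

Spelling the chord: Bb, D, F, Ab, Cb.
That puts D below Ab.
From D to Ab: 6 semitones over a fifth = diminished.

d5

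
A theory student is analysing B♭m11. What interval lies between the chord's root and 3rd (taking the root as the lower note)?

B♭ minor eleventh: B♭ D♭ F A♭ C E♭.
Root = B♭; 3rd = D♭.
3 letter names make it a third; at 3 semitones (a half step narrower than major) the quality is minor.

minor third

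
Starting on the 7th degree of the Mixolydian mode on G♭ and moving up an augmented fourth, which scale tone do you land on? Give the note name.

The scale is G♭ A♭ B♭ C♭ D♭ E♭ F♭.
The 7th degree is F♭; an augmented fourth above that is B♭ — scale degree 3.

Bb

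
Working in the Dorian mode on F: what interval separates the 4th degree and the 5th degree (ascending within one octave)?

Spelling the Dorian mode on F: F G A♭ B♭ C D E♭.
That puts B♭ below C.
Counting 2 letters and 2 half steps from B♭ gives a major second.

M2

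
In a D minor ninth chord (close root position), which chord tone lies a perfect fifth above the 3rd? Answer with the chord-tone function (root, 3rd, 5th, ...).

7th

Dm9: D F A C E.
The 3rd is F. A perfect fifth above F is C.
C is the chord's 7th.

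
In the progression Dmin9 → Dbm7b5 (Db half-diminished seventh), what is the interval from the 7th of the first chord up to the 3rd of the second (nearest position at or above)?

The 7th of Dmin9 is C; the 3rd of Dbm7b5 (Db half-diminished seventh) is Fb.
4 letter names make it a fourth; at 4 semitones (a half step narrower than perfect) the quality is diminished.

diminished 4th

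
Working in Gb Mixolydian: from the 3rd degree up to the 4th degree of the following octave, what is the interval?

minor 9th

Spelling Gb Mixolydian: Gb Ab Bb Cb Db Eb Fb.
The 3rd degree is Bb and the degree 4 (up an octave) is Cb.
Bb up to Cb is 13 semitones, a half step narrower than a major ninth, so the interval is minor.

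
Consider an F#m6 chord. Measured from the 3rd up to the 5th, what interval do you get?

major third

F#m6 is spelled F# A C# D#.
That puts A below C#.
Counting 3 letters and 4 half steps from A gives a major third.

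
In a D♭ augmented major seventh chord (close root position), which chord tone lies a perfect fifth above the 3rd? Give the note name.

D♭ augmented major seventh: D♭-F-A-C.
The 3rd is F. A perfect fifth above F is C.
C is the chord's 7th.

C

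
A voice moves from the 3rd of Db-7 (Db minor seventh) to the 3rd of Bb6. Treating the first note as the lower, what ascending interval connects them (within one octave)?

augmented 6th

Db-7 (Db minor seventh) has Fb as its 3rd, and Bb6 has D as its 3rd.
Fb up to D is 10 semitones, a half step wider than a major sixth, so the interval is augmented.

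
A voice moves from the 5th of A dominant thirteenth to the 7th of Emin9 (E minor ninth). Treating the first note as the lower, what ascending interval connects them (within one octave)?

m7

The 5th of A dominant thirteenth is E; the 7th of Emin9 (E minor ninth) is D.
E up to D is 10 semitones, a half step narrower than a major seventh, so the interval is minor.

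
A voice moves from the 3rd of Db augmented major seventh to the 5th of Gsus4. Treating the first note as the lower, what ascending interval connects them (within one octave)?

The 3rd of Db augmented major seventh is F; the 5th of Gsus4 is D.
F up to D spans 6 letter names and 9 semitones — a major sixth.

major sixth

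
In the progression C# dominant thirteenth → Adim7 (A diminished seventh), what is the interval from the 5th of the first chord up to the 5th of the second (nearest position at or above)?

diminished sixth

C# dominant thirteenth has G# as its 5th, and Adim7 (A diminished seventh) has Eb as its 5th.
6 letter names make it a sixth; at 7 semitones (a whole step narrower than major) the quality is diminished.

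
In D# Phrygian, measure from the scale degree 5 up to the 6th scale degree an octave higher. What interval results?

Spelling D# Phrygian: D# E F# G# A# B C#.
So we need the interval from A# up to B.
A# up to B is 13 semitones, a half step narrower than a major ninth, so the interval is minor.

minor ninth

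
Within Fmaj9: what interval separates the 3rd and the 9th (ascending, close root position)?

Spelling the chord: F A C E G.
So we need the interval from A up to G.
7 letter names make it a seventh; at 10 semitones (a half step narrower than major) the quality is minor.

minor 7th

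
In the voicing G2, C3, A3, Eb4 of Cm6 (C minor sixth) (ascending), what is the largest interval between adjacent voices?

Adjacent intervals: G2→C3 = perfect fourth; C3→A3 = major sixth; A3→Eb4 = diminished fifth.
The largest is C3 to A3, a major sixth (9 semitones).

M6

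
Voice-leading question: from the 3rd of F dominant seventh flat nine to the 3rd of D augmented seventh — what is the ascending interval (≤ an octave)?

F dominant seventh flat nine has A as its 3rd, and D augmented seventh has F♯ as its 3rd.
From A to F♯ is 9 semitones, exactly the major sixth.

M6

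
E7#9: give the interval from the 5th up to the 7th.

Spelling the chord: E–G#–B–D–F##.
That puts B below D.
From B to D: 3 semitones over a third = minor.

minor third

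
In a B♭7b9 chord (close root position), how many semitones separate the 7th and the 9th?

3

The chord tones of B♭7b9 (B♭ dominant seventh flat nine) are B♭-D-F-A♭-C♭.
A♭ to C♭ is a minor third: 3 semitones.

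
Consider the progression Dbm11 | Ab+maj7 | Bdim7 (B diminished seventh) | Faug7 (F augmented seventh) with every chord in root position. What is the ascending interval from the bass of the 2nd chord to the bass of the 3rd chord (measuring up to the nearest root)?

The roots are Ab and B.
2 letter names make it a second; at 3 semitones (a half step wider than major) the quality is augmented.

A2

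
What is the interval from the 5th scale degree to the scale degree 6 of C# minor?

minor second

The scale runs C# D# E F# G# A B.
So we need the interval from G# up to A.
2 letter names make it a second; at 1 semitone (a half step narrower than major) the quality is minor.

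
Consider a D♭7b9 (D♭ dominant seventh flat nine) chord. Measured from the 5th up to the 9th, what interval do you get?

D♭ dominant seventh flat nine: D♭-F-A♭-C♭-E𝄫.
The 5th is A♭ and the 9th is E𝄫.
From A♭ to E𝄫: 6 semitones over a fifth = diminished.

d5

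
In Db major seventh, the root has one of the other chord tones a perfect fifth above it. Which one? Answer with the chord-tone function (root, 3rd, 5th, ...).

Spelling the chord: Db, F, Ab, C.
The root is Db. A perfect fifth above Db is Ab.
Ab is the chord's 5th.

5th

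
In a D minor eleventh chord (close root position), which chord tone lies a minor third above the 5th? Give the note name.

C

Spelling the chord: D–F–A–C–E–G.
The 5th is A. A minor third above A is C.
C is the chord's 7th.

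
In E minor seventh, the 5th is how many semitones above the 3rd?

4

E minor seventh: E, G, B, D.
G to B is a major third: 4 semitones.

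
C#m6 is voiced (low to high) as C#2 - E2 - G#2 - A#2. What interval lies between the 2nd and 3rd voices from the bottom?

major third

Those voices are E2 and G#2.
Counting 3 letters and 4 half steps from E gives a major third.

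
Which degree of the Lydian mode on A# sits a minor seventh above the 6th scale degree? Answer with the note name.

E#

The scale is A# B# C## D## E# F## G##.
The 6th scale degree is F##; a minor seventh above that is E# — scale degree 5.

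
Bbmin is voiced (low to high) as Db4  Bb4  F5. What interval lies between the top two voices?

perfect fifth

Those voices are Bb4 and F5.
From Bb to F is 7 semitones, exactly the perfect fifth.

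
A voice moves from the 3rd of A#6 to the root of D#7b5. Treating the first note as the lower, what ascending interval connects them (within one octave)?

minor 2nd

The 3rd of A#6 is C##; the root of D#7b5 is D#.
From C## to D#: 1 semitone over a second = minor.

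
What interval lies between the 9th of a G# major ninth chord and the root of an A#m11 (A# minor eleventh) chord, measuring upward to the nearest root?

P1

The 9th of G# major ninth is A#; the root of A#m11 (A# minor eleventh) is A#.
A# up to A# spans 1 letter names and 0 semitones — a perfect unison.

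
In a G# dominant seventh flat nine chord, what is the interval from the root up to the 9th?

minor ninth

The chord tones of G#7b9 are G# B# D# F# A.
That puts G# below A.
9 letter names make it a ninth; at 13 semitones (a half step narrower than major) the quality is minor.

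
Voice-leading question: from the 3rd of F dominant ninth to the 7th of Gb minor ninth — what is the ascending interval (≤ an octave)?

F dominant ninth has A as its 3rd, and Gb minor ninth has Fb as its 7th.
A up to Fb is 7 semitones, a whole step narrower than a major sixth, so the interval is diminished.

d6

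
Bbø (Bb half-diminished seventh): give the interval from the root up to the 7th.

minor 7th

Bbø7 (Bb half-diminished seventh) is spelled Bb–Db–Fb–Ab.
That puts Bb below Ab.
From Bb to Ab: 10 semitones over a seventh = minor.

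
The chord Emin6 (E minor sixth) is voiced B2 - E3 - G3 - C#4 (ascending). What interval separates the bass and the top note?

M9

The outer voices are B2 and C#4.
B up to C# spans 9 letter names and 14 semitones — a major ninth.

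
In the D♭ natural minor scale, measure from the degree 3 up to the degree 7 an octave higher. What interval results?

The scale runs D♭ E♭ F♭ G♭ A♭ B𝄫 C♭.
Degree 3 = F♭; 7th scale degree (up an octave) = C♭.
Counting 12 letters and 19 half steps from F♭ gives a perfect twelfth.

P12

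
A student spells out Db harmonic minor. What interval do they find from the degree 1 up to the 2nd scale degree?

M2

Spelling Db harmonic minor: Db Eb Fb Gb Ab Bbb C.
So we need the interval from Db up to Eb.
From Db to Eb is 2 semitones, exactly the major second.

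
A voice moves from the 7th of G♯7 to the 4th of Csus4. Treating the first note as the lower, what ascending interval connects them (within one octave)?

diminished octave

G♯7 has F♯ as its 7th, and Csus4 has F as its 4th.
8 letter names make it an octave; at 11 semitones (a half step narrower than perfect) the quality is diminished.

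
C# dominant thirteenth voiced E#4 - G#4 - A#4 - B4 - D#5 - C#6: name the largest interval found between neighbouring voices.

Adjacent intervals: E#4→G#4 = minor third; G#4→A#4 = major second; A#4→B4 = minor second; B4→D#5 = major third; D#5→C#6 = minor seventh.
The largest is D#5 to C#6, a minor seventh (10 semitones).

m7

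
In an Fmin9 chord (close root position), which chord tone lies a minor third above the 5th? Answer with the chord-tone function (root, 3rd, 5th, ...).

The chord tones of Fm9 (F minor ninth) are F–A♭–C–E♭–G.
The 5th is C. A minor third above C is E♭.
E♭ is the chord's 7th.

7th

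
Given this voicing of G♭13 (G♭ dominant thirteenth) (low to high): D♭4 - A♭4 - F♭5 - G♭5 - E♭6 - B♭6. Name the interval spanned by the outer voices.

The outer voices are D♭4 and B♭6.
Counting 20 letters and 33 half steps from D♭ gives a major 20th.

major 20th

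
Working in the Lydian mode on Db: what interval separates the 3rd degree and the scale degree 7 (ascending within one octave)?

perfect 5th

The scale runs Db Eb F G Ab Bb C.
That puts F below C.
F up to C spans 5 letter names and 7 semitones — a perfect fifth.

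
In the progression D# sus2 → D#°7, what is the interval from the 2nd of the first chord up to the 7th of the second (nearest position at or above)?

The 2nd of D# sus2 is E#; the 7th of D#°7 is C.
From E# to C: 7 semitones over a sixth = diminished.

diminished 6th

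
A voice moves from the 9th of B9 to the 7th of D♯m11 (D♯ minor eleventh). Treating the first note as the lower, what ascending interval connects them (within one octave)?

P1

B9 has C♯ as its 9th, and D♯m11 (D♯ minor eleventh) has C♯ as its 7th.
From C♯ to C♯ is 0 semitones, exactly the perfect unison.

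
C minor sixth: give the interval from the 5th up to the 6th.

Spelling the chord: C, E♭, G, A.
That puts G below A.
From G to A is 2 semitones, exactly the major second.

major second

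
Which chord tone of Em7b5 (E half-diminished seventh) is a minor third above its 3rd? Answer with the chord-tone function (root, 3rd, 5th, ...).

The chord tones of E half-diminished seventh are E, G, B♭, D.
The 3rd is G. A minor third above G is B♭.
B♭ is the chord's 5th.

5th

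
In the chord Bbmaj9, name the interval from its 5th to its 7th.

major third

Bbmaj9 is spelled Bb–D–F–A–C.
So we need the interval from F up to A.
Counting 3 letters and 4 half steps from F gives a major third.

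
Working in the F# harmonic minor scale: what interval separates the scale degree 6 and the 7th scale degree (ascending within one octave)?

augmented second

F# harmonic minor: F# G# A B C# D E#.
Scale degree 6 = D; scale degree 7 = E#.
D up to E# is 3 semitones, a half step wider than a major second, so the interval is augmented.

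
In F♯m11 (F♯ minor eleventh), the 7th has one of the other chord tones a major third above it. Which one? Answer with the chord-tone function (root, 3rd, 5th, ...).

F♯ minor eleventh is spelled F♯ A C♯ E G♯ B.
The 7th is E. A major third above E is G♯.
G♯ is the chord's 9th.

9th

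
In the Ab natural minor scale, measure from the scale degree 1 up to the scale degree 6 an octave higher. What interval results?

Spelling the Ab natural minor scale: Ab Bb Cb Db Eb Fb Gb.
That puts Ab below Fb.
From Ab to Fb: 20 semitones over a thirteenth = minor.

minor 13th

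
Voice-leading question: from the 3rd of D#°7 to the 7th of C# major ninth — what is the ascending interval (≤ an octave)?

augmented fourth

The 3rd of D#°7 is F#; the 7th of C# major ninth is B#.
4 letter names make it a fourth; at 6 semitones (a half step wider than perfect) the quality is augmented.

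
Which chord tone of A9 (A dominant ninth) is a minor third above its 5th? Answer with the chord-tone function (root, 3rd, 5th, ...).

Spelling the chord: A C♯ E G B.
The 5th is E. A minor third above E is G.
G is the chord's 7th.

7th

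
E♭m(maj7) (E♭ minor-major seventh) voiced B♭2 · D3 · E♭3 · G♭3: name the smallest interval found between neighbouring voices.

Adjacent intervals: B♭2→D3 = major third; D3→E♭3 = minor second; E♭3→G♭3 = minor third.
The smallest is D3 to E♭3, a minor second (1 semitone).

minor 2nd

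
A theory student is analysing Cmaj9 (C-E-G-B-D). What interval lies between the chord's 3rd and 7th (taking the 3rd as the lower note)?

perfect 5th

The 3rd is E and the 7th is B.
Counting 5 letters and 7 half steps from E gives a perfect fifth.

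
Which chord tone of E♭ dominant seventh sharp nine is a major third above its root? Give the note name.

E♭7#9 (E♭ dominant seventh sharp nine): E♭ G B♭ D♭ F♯.
The root is E♭. A major third above E♭ is G.
G is the chord's 3rd.

G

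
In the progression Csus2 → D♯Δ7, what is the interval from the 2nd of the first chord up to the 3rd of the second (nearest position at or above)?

Csus2 has D as its 2nd, and D♯Δ7 has F𝄪 as its 3rd.
D up to F𝄪 is 5 semitones, a half step wider than a major third, so the interval is augmented.

augmented third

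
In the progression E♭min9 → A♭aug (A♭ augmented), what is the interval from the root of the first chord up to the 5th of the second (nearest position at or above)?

augmented unison

E♭min9 has E♭ as its root, and A♭aug (A♭ augmented) has E as its 5th.
E♭ up to E is 1 semitone, a half step wider than a perfect unison, so the interval is augmented.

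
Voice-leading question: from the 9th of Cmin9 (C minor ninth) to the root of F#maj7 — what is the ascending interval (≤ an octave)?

major third

Cmin9 (C minor ninth) has D as its 9th, and F#maj7 has F# as its root.
From D to F# is 4 semitones, exactly the major third.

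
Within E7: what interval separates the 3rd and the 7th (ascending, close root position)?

E dominant seventh is spelled E–G#–B–D.
The 3rd is G# and the 7th is D.
From G# to D: 6 semitones over a fifth = diminished.
That tritone between 3rd and 7th is what gives the dominant seventh its pull toward resolution.

diminished fifth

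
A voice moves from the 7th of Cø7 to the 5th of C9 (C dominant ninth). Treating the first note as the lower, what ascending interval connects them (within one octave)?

Cø7 has B♭ as its 7th, and C9 (C dominant ninth) has G as its 5th.
B♭ up to G spans 6 letter names and 9 semitones — a major sixth.

major sixth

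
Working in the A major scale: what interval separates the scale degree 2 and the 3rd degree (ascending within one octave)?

major second

Spelling the A major scale: A B C# D E F# G#.
The scale degree 2 is B and the 3rd scale degree is C#.
B up to C# spans 2 letter names and 2 semitones — a major second.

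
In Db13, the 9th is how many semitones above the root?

The chord tones of Db13 are Db–F–Ab–Cb–Eb–Bb.
Db to Eb is a major ninth: 14 semitones.

14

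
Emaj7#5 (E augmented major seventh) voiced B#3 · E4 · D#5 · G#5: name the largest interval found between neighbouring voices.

major 7th

Adjacent intervals: B#3→E4 = diminished fourth; E4→D#5 = major seventh; D#5→G#5 = perfect fourth.
The largest is E4 to D#5, a major seventh (11 semitones).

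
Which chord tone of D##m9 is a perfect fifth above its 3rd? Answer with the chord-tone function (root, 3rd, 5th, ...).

D##m9 (D## minor ninth) is spelled D##, F##, A##, C##, E##.
The 3rd is F##. A perfect fifth above F## is C##.
C## is the chord's 7th.

7th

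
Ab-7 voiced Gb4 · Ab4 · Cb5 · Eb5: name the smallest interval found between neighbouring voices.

major 2nd

Adjacent intervals: Gb4→Ab4 = major second; Ab4→Cb5 = minor third; Cb5→Eb5 = major third.
The smallest is Gb4 to Ab4, a major second (2 semitones).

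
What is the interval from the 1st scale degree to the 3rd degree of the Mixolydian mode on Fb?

major third

Fb mixolydian: Fb Gb Ab Bbb Cb Db Ebb.
1st scale degree = Fb; 3rd scale degree = Ab.
From Fb to Ab is 4 semitones, exactly the major third.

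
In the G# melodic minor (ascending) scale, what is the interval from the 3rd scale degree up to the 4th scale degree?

The scale runs G# A# B C# D# E# F##.
The 3rd scale degree is B and the scale degree 4 is C#.
Counting 2 letters and 2 half steps from B gives a major second.

major second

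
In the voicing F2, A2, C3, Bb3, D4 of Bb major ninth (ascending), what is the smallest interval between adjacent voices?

minor third

Adjacent intervals: F2→A2 = major third; A2→C3 = minor third; C3→Bb3 = minor seventh; Bb3→D4 = major third.
The smallest is A2 to C3, a minor third (3 semitones).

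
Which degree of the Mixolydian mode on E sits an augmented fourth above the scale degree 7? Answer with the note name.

G#

The scale is E F♯ G♯ A B C♯ D.
The scale degree 7 is D; an augmented fourth above that is G♯ — scale degree 3.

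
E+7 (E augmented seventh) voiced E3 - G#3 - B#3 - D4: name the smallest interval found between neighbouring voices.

diminished 3rd

Adjacent intervals: E3→G#3 = major third; G#3→B#3 = major third; B#3→D4 = diminished third.
The smallest is B#3 to D4, a diminished third (2 semitones).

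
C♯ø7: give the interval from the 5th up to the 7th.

Spelling the chord: C♯, E, G, B.
5th = G; 7th = B.
Counting 3 letters and 4 half steps from G gives a major third.

major 3rd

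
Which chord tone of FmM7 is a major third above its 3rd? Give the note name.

Fm(maj7) (F minor-major seventh) is spelled F-Ab-C-E.
The 3rd is Ab. A major third above Ab is C.
C is the chord's 5th.

C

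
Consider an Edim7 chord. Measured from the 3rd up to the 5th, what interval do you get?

Spelling the chord: E-G-Bb-Db.
3rd = G; 5th = Bb.
3 letter names make it a third; at 3 semitones (a half step narrower than major) the quality is minor.

m3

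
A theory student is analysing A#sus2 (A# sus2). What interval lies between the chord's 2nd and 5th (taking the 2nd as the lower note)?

perfect fourth

The chord tones of A#sus2 (A# sus2) are A#-B#-E#.
So we need the interval from B# up to E#.
Counting 4 letters and 5 half steps from B# gives a perfect fourth.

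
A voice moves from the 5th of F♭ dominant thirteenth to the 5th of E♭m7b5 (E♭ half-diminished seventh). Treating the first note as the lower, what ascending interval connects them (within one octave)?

F♭ dominant thirteenth has C♭ as its 5th, and E♭m7b5 (E♭ half-diminished seventh) has B𝄫 as its 5th.
C♭ up to B𝄫 is 10 semitones, a half step narrower than a major seventh, so the interval is minor.

minor seventh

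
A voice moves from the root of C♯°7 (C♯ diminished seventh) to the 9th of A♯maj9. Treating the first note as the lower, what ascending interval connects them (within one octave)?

major seventh

C♯°7 (C♯ diminished seventh) has C♯ as its root, and A♯maj9 has B♯ as its 9th.
Counting 7 letters and 11 half steps from C♯ gives a major seventh.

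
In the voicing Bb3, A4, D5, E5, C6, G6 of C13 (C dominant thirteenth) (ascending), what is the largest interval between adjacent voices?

Adjacent intervals: Bb3→A4 = major seventh; A4→D5 = perfect fourth; D5→E5 = major second; E5→C6 = minor sixth; C6→G6 = perfect fifth.
The largest is Bb3 to A4, a major seventh (11 semitones).

major seventh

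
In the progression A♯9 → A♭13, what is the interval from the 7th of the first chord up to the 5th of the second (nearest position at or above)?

d6

A♯9 has G♯ as its 7th, and A♭13 has E♭ as its 5th.
From G♯ to E♭: 7 semitones over a sixth = diminished.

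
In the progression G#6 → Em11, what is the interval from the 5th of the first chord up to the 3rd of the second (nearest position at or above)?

d4

The 5th of G#6 is D#; the 3rd of Em11 is G.
From D# to G: 4 semitones over a fourth = diminished.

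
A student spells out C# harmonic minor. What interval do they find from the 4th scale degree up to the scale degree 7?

C# harmonic minor: C# D# E F# G# A B#.
The 4th scale degree is F# and the 7th scale degree is B#.
4 letter names make it a fourth; at 6 semitones (a half step wider than perfect) the quality is augmented.

A4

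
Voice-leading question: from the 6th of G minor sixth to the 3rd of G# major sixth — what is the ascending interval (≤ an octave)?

augmented fifth

The 6th of G minor sixth is E; the 3rd of G# major sixth is B#.
5 letter names make it a fifth; at 8 semitones (a half step wider than perfect) the quality is augmented.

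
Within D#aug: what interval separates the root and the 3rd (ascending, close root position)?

Spelling the chord: D#–F##–A##.
So we need the interval from D# up to F##.
From D# to F## is 4 semitones, exactly the major third.

major third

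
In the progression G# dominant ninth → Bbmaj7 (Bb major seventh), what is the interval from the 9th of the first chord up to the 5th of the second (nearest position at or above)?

d6

G# dominant ninth has A# as its 9th, and Bbmaj7 (Bb major seventh) has F as its 5th.
From A# to F: 7 semitones over a sixth = diminished.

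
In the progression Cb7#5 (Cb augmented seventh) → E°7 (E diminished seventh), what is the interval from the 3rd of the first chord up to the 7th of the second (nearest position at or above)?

minor seventh

The 3rd of Cb7#5 (Cb augmented seventh) is Eb; the 7th of E°7 (E diminished seventh) is Db.
Eb up to Db is 10 semitones, a half step narrower than a major seventh, so the interval is minor.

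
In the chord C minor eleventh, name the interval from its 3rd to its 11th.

major 9th

The chord tones of Cm11 (C minor eleventh) are C–Eb–G–Bb–D–F.
The 3rd is Eb and the 11th is F.
Eb up to F spans 9 letter names and 14 semitones — a major ninth.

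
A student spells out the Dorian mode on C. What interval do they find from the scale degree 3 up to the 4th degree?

The scale runs C D E♭ F G A B♭.
The scale degree 3 is E♭ and the scale degree 4 is F.
From E♭ to F is 2 semitones, exactly the major second.

major second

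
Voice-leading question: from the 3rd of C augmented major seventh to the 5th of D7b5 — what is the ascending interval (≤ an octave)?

The 3rd of C augmented major seventh is E; the 5th of D7b5 is Ab.
From E to Ab: 4 semitones over a fourth = diminished.

d4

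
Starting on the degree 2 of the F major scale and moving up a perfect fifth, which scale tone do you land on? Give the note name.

D

The scale is F G A Bb C D E.
The degree 2 is G; a perfect fifth above that is D — scale degree 6.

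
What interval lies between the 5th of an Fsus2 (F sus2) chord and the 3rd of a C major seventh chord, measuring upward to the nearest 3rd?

major 3rd

The 5th of Fsus2 (F sus2) is C; the 3rd of C major seventh is E.
Counting 3 letters and 4 half steps from C gives a major third.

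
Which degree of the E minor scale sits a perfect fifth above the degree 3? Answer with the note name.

The scale is E F# G A B C D.
The degree 3 is G; a perfect fifth above that is D — scale degree 7.

D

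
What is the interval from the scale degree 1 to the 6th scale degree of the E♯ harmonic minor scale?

minor sixth

E♯ harmonic minor: E♯ F𝄪 G♯ A♯ B♯ C♯ D𝄪.
So we need the interval from E♯ up to C♯.
E♯ up to C♯ is 8 semitones, a half step narrower than a major sixth, so the interval is minor.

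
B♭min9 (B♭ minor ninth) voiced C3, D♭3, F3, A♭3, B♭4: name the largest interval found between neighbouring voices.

major 9th

Adjacent intervals: C3→D♭3 = minor second; D♭3→F3 = major third; F3→A♭3 = minor third; A♭3→B♭4 = major ninth.
The largest is A♭3 to B♭4, a major ninth (14 semitones).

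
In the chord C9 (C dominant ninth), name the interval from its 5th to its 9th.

perfect fifth

Spelling the chord: C–E–G–B♭–D.
That puts G below D.
Counting 5 letters and 7 half steps from G gives a perfect fifth.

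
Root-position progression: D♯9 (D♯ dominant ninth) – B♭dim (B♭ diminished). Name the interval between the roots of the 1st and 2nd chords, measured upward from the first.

The roots are D♯ and B♭.
D♯ up to B♭ is 7 semitones, a whole step narrower than a major sixth, so the interval is diminished.

diminished sixth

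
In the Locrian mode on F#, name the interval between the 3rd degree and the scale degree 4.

The scale runs F# G A B C D E.
The 3rd degree is A and the scale degree 4 is B.
A up to B spans 2 letter names and 2 semitones — a major second.

major 2nd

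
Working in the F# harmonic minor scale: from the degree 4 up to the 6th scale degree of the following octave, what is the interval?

Spelling the F# harmonic minor scale: F# G# A B C# D E#.
The degree 4 is B and the degree 6 (up an octave) is D.
B up to D is 15 semitones, a half step narrower than a major tenth, so the interval is minor.

minor tenth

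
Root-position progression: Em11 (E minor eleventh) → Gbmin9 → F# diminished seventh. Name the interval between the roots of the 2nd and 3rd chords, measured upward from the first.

A7

The roots are Gb and F#.
From Gb to F#: 12 semitones over a seventh = augmented.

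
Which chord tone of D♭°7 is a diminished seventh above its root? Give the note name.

Cbb

Spelling the chord: D♭-F♭-A𝄫-C𝄫.
The root is D♭. A diminished seventh above D♭ is C𝄫.
C𝄫 is the chord's 7th.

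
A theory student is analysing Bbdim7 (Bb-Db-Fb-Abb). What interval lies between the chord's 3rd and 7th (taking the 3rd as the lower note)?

diminished fifth

So we need the interval from Db up to Abb.
From Db to Abb: 6 semitones over a fifth = diminished.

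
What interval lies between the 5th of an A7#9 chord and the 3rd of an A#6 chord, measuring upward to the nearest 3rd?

A7#9 has E as its 5th, and A#6 has C## as its 3rd.
From E to C##: 10 semitones over a sixth = augmented.

A6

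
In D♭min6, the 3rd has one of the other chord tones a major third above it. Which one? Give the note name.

The chord tones of D♭m6 are D♭, F♭, A♭, B♭.
The 3rd is F♭. A major third above F♭ is A♭.
A♭ is the chord's 5th.

Ab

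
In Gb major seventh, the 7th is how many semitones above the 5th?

Gb major seventh is spelled Gb, Bb, Db, F.
Db to F is a major third: 4 semitones.

4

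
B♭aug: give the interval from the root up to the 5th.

augmented fifth

B♭ augmented is spelled B♭–D–F♯.
The root is B♭ and the 5th is F♯.
B♭ up to F♯ is 8 semitones, a half step wider than a perfect fifth, so the interval is augmented.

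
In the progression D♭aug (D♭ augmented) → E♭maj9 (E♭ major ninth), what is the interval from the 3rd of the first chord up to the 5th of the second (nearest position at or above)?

perfect fourth

D♭aug (D♭ augmented) has F as its 3rd, and E♭maj9 (E♭ major ninth) has B♭ as its 5th.
Counting 4 letters and 5 half steps from F gives a perfect fourth.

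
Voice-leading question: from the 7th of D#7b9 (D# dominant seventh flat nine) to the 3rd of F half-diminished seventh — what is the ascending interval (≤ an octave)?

The 7th of D#7b9 (D# dominant seventh flat nine) is C#; the 3rd of F half-diminished seventh is Ab.
6 letter names make it a sixth; at 7 semitones (a whole step narrower than major) the quality is diminished.

diminished 6th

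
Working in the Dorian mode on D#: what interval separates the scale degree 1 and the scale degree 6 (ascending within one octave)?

major sixth

Spelling the Dorian mode on D#: D# E# F# G# A# B# C#.
Scale degree 1 = D#; degree 6 = B#.
From D# to B# is 9 semitones, exactly the major sixth.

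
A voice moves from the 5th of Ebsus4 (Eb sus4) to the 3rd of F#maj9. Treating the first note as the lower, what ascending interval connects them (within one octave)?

augmented 7th

The 5th of Ebsus4 (Eb sus4) is Bb; the 3rd of F#maj9 is A#.
7 letter names make it a seventh; at 12 semitones (a half step wider than major) the quality is augmented.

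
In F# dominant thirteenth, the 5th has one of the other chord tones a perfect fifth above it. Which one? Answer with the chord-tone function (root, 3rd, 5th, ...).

9th

The chord tones of F#13 are F#–A#–C#–E–G#–D#.
The 5th is C#. A perfect fifth above C# is G#.
G# is the chord's 9th.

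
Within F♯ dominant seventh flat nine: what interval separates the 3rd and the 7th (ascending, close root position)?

Spelling the chord: F♯ A♯ C♯ E G.
3rd = A♯; 7th = E.
From A♯ to E: 6 semitones over a fifth = diminished.

diminished fifth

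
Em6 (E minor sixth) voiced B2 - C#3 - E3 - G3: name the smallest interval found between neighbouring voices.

Adjacent intervals: B2→C#3 = major second; C#3→E3 = minor third; E3→G3 = minor third.
The smallest is B2 to C#3, a major second (2 semitones).

major second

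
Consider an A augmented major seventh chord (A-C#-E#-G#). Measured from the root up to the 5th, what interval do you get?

A5

That puts A below E#.
5 letter names make it a fifth; at 8 semitones (a half step wider than perfect) the quality is augmented.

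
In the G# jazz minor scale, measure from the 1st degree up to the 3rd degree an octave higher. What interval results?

Spelling the G# jazz minor scale: G# A# B C# D# E# F##.
1st degree = G#; 3rd scale degree (up an octave) = B.
10 letter names make it a tenth; at 15 semitones (a half step narrower than major) the quality is minor.

minor tenth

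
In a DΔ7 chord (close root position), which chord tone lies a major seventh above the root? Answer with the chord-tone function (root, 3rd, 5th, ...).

DM7: D–F#–A–C#.
The root is D. A major seventh above D is C#.
C# is the chord's 7th.

7th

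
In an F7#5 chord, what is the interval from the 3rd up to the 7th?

F+7 is spelled F A C# Eb.
That puts A below Eb.
From A to Eb: 6 semitones over a fifth = diminished.
That tritone between 3rd and 7th is what gives the dominant seventh its pull toward resolution.

diminished fifth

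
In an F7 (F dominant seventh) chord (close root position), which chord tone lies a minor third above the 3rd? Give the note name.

C

The chord tones of F7 (F dominant seventh) are F, A, C, E♭.
The 3rd is A. A minor third above A is C.
C is the chord's 5th.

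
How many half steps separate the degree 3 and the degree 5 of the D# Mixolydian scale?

3

The scale is D# E# F## G# A# B# C#.
F## up to A# is a minor third — 3 semitones.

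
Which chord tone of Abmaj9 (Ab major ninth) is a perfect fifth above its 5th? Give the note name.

Bb

Abmaj9: Ab-C-Eb-G-Bb.
The 5th is Eb. A perfect fifth above Eb is Bb.
Bb is the chord's 9th.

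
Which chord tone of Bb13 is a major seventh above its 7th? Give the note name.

G

Spelling the chord: Bb D F Ab C G.
The 7th is Ab. A major seventh above Ab is G.
G is the chord's 13th.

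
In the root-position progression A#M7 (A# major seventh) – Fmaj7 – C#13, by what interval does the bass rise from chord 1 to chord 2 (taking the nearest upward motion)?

The roots are A# and F.
From A# to F: 7 semitones over a sixth = diminished.

d6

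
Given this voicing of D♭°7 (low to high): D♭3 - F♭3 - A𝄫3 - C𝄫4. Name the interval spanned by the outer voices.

The outer voices are D♭3 and C𝄫4.
D♭ up to C𝄫 is 9 semitones, a whole step narrower than a major seventh, so the interval is diminished.

d7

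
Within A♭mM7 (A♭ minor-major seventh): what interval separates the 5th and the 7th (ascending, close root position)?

A♭ minor-major seventh is spelled A♭ C♭ E♭ G.
That puts E♭ below G.
From E♭ to G is 4 semitones, exactly the major third.

major third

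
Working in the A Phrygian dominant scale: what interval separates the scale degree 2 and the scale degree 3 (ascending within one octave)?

augmented second

The scale runs A Bb C# D E F G.
So we need the interval from Bb up to C#.
From Bb to C#: 3 semitones over a second = augmented.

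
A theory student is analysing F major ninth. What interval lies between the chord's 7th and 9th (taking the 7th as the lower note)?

Spelling the chord: F–A–C–E–G.
That puts E below G.
3 letter names make it a third; at 3 semitones (a half step narrower than major) the quality is minor.

minor third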